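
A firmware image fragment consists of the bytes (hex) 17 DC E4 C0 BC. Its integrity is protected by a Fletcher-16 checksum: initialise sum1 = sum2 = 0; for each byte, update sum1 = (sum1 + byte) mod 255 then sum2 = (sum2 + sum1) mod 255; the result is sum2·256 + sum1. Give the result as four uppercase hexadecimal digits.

Running sums (mod 255):
  after byte 0 (17): sum1=23, sum2=23
  after byte 1 (DC): sum1=243, sum2=11
  after byte 2 (E4): sum1=216, sum2=227
  after byte 3 (C0): sum1=153, sum2=125
  after byte 4 (BC): sum1=86, sum2=211
Checksum = sum2·256 + sum1 = 211·256 + 86 = 54102 = 0xD356.

D356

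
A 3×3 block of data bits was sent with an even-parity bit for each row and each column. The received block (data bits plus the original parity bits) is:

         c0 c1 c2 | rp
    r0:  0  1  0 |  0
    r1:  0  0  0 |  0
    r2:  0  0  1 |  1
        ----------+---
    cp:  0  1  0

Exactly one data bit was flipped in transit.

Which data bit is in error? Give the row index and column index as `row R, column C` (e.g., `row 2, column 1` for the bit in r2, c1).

row 0, column 2

Recompute each row's even parity and compare to rp:
  r0: data parity 1, sent rp 0 → mismatch
  r1: data parity 0, sent rp 0 → ok
  r2: data parity 1, sent rp 1 → ok
Recompute each column's even parity and compare to cp:
  c0: data parity 0, sent cp 0 → ok
  c1: data parity 1, sent cp 1 → ok
  c2: data parity 1, sent cp 0 → mismatch
Exactly one row (r0) and one column (c2) fail → the flipped bit is at their intersection.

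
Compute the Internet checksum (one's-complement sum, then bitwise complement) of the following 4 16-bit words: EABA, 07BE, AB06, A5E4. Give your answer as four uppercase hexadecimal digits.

One's-complement addition (fold any carry out of bit 15 back into bit 0):
  0xEABA + 0x07BE = 0x0F278
  0xF278 + 0xAB06 = 0x19D7E → wrap carry → 0x9D7F
  0x9D7F + 0xA5E4 = 0x14363 → wrap carry → 0x4364
One's-complement sum = 0x4364.
Checksum = ~0x4364 & 0xFFFF = 0xBC9B.

BC9B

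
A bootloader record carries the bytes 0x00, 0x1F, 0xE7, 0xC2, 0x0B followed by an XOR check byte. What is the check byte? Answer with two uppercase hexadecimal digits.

XOR the bytes together:
  start with 0x00
  0x00 ⊕ 0x1F = 0x1F
  0x1F ⊕ 0xE7 = 0xF8
  0xF8 ⊕ 0xC2 = 0x3A
  0x3A ⊕ 0x0B = 0x31

31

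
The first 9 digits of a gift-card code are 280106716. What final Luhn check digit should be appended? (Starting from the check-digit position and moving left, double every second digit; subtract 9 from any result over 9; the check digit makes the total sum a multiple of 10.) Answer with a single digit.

2

Partial digits right→left: 6 1 7 6 0 1 0 8 2
Double every second digit counting from the check-digit position (so the 1st, 3rd, 5th, ... of the partial from the right).
  doubled (with −9 where >9): 3 5 0 0 4 → sum 12
  kept as-is: 1 6 1 8 → sum 16
Total = 12 + 16 = 28.
Check digit = (10 − (28 mod 10)) mod 10 = 2.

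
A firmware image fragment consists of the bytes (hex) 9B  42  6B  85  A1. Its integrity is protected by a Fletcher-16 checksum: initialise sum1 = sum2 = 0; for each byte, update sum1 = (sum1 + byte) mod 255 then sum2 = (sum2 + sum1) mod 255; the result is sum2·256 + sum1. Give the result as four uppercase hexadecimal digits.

0270

Running sums (mod 255):
  after byte 0 (9B): sum1=155, sum2=155
  after byte 1 (42): sum1=221, sum2=121
  after byte 2 (6B): sum1=73, sum2=194
  after byte 3 (85): sum1=206, sum2=145
  after byte 4 (A1): sum1=112, sum2=2
Checksum = sum2·256 + sum1 = 2·256 + 112 = 624 = 0x0270.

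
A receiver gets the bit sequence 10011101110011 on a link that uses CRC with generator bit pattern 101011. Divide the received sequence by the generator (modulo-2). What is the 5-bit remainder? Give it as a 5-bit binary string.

10000

Modulo-2 division of 10011101110011 by 101011:
  pos 0: 100111 XOR 101011 = 001100
  pos 2: 110001 XOR 101011 = 011010
  pos 3: 110101 XOR 101011 = 011110
  pos 4: 111101 XOR 101011 = 010110
  pos 5: 101100 XOR 101011 = 000111
  pos 8: 111011 XOR 101011 = 010000
Remainder = 10000 (nonzero — an error is detected).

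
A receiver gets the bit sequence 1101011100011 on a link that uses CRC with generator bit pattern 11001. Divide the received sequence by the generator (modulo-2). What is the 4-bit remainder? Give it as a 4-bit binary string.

1011

Modulo-2 division of 1101011100011 by 11001:
  pos 0: 11010 XOR 11001 = 00011
  pos 3: 11111 XOR 11001 = 00110
  pos 5: 11000 XOR 11001 = 00001
Remainder = 1011 (nonzero — an error is detected).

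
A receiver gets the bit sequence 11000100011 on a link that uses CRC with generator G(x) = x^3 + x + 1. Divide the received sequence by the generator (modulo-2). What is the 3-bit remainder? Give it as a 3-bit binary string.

Modulo-2 division of 11000100011 by 1011:
  pos 0: 1100 XOR 1011 = 0111
  pos 1: 1110 XOR 1011 = 0101
  pos 2: 1011 XOR 1011 = 0000
Remainder = 011 (nonzero — an error is detected).

011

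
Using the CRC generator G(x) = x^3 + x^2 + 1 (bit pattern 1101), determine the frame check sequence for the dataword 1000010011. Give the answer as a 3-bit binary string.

Append 3 zeros: 1000010011000. Divide by 1101 (XOR where the leading bit is 1):
  pos 0: 1000 XOR 1101 = 0101
  pos 1: 1010 XOR 1101 = 0111
  pos 2: 1111 XOR 1101 = 0010
  pos 4: 1000 XOR 1101 = 0101
  pos 5: 1011 XOR 1101 = 0110
  pos 6: 1101 XOR 1101 = 0000
Remainder (last 3 bits) = 000. This is the CRC / FCS.

000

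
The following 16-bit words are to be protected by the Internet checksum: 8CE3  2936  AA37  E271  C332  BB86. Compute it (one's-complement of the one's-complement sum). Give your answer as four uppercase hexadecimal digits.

One's-complement addition (fold any carry out of bit 15 back into bit 0):
  0x8CE3 + 0x2936 = 0x0B619
  0xB619 + 0xAA37 = 0x16050 → wrap carry → 0x6051
  0x6051 + 0xE271 = 0x142C2 → wrap carry → 0x42C3
  0x42C3 + 0xC332 = 0x105F5 → wrap carry → 0x05F6
  0x05F6 + 0xBB86 = 0x0C17C
One's-complement sum = 0xC17C.
Checksum = ~0xC17C & 0xFFFF = 0x3E83.

3E83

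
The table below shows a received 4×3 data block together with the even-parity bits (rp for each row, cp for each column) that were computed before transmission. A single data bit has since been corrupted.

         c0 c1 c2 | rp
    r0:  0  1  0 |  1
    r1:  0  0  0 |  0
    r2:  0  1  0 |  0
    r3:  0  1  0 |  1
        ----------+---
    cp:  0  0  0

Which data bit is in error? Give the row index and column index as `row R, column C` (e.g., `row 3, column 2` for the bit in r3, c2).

Recompute each row's even parity and compare to rp:
  r0: data parity 1, sent rp 1 → ok
  r1: data parity 0, sent rp 0 → ok
  r2: data parity 1, sent rp 0 → mismatch
  r3: data parity 1, sent rp 1 → ok
Recompute each column's even parity and compare to cp:
  c0: data parity 0, sent cp 0 → ok
  c1: data parity 1, sent cp 0 → mismatch
  c2: data parity 0, sent cp 0 → ok
Exactly one row (r2) and one column (c1) fail → the flipped bit is at their intersection.

row 2, column 1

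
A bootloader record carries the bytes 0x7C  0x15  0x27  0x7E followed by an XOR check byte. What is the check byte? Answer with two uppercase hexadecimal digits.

30

XOR the bytes together:
  start with 0x7C
  0x7C ⊕ 0x15 = 0x69
  0x69 ⊕ 0x27 = 0x4E
  0x4E ⊕ 0x7E = 0x30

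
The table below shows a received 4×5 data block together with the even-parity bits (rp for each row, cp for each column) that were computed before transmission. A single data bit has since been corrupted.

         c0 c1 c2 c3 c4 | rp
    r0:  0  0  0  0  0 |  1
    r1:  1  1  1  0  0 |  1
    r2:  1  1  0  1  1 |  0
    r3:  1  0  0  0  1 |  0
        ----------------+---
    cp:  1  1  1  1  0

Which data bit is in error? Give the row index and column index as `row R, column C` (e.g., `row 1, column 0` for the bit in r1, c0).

row 0, column 1

Recompute each row's even parity and compare to rp:
  r0: data parity 0, sent rp 1 → mismatch
  r1: data parity 1, sent rp 1 → ok
  r2: data parity 0, sent rp 0 → ok
  r3: data parity 0, sent rp 0 → ok
Recompute each column's even parity and compare to cp:
  c0: data parity 1, sent cp 1 → ok
  c1: data parity 0, sent cp 1 → mismatch
  c2: data parity 1, sent cp 1 → ok
  c3: data parity 1, sent cp 1 → ok
  c4: data parity 0, sent cp 0 → ok
Exactly one row (r0) and one column (c1) fail → the flipped bit is at their intersection.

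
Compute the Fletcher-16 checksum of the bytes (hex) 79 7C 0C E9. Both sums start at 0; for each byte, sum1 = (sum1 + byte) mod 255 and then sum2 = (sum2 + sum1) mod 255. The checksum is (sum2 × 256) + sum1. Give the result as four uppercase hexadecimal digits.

Running sums (mod 255):
  after byte 0 (79): sum1=121, sum2=121
  after byte 1 (7C): sum1=245, sum2=111
  after byte 2 (0C): sum1=2, sum2=113
  after byte 3 (E9): sum1=235, sum2=93
Checksum = sum2·256 + sum1 = 93·256 + 235 = 24043 = 0x5DEB.

5DEB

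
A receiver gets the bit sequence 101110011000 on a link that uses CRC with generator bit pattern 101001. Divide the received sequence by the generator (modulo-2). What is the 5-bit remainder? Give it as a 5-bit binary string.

11101

Modulo-2 division of 101110011000 by 101001:
  pos 0: 101110 XOR 101001 = 000111
  pos 3: 111011 XOR 101001 = 010010
  pos 4: 100100 XOR 101001 = 001101
  pos 6: 110100 XOR 101001 = 011101
Remainder = 11101 (nonzero — an error is detected).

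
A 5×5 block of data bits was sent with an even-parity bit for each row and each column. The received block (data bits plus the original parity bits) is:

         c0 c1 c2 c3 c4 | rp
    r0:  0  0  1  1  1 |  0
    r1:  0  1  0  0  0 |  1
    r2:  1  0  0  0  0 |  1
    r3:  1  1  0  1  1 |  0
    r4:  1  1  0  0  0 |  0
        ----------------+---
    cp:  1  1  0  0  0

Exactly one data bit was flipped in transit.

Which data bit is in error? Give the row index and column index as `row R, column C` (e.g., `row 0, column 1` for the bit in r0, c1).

Recompute each row's even parity and compare to rp:
  r0: data parity 1, sent rp 0 → mismatch
  r1: data parity 1, sent rp 1 → ok
  r2: data parity 1, sent rp 1 → ok
  r3: data parity 0, sent rp 0 → ok
  r4: data parity 0, sent rp 0 → ok
Recompute each column's even parity and compare to cp:
  c0: data parity 1, sent cp 1 → ok
  c1: data parity 1, sent cp 1 → ok
  c2: data parity 1, sent cp 0 → mismatch
  c3: data parity 0, sent cp 0 → ok
  c4: data parity 0, sent cp 0 → ok
Exactly one row (r0) and one column (c2) fail → the flipped bit is at their intersection.

row 0, column 2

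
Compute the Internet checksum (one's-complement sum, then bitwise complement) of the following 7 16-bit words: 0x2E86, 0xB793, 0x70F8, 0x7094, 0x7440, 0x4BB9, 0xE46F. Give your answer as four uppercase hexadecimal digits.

One's-complement addition (fold any carry out of bit 15 back into bit 0):
  0x2E86 + 0xB793 = 0x0E619
  0xE619 + 0x70F8 = 0x15711 → wrap carry → 0x5712
  0x5712 + 0x7094 = 0x0C7A6
  0xC7A6 + 0x7440 = 0x13BE6 → wrap carry → 0x3BE7
  0x3BE7 + 0x4BB9 = 0x087A0
  0x87A0 + 0xE46F = 0x16C0F → wrap carry → 0x6C10
One's-complement sum = 0x6C10.
Checksum = ~0x6C10 & 0xFFFF = 0x93EF.

93EF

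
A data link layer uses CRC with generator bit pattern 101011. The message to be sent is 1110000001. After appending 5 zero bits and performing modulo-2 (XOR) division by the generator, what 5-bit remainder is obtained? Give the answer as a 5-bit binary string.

11011

Append 5 zeros: 111000000100000. Divide by 101011 (XOR where the leading bit is 1):
  pos 0: 111000 XOR 101011 = 010011
  pos 1: 100110 XOR 101011 = 001101
  pos 3: 110100 XOR 101011 = 011111
  pos 4: 111111 XOR 101011 = 010100
  pos 5: 101000 XOR 101011 = 000011
  pos 9: 110000 XOR 101011 = 011011
Remainder (last 5 bits) = 11011. This is the CRC / FCS.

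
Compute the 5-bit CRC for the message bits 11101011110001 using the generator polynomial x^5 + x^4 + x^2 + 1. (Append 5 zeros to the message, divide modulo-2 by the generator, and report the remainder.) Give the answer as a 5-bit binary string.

01101

Append 5 zeros: 1110101111000100000. Divide by 110101 (XOR where the leading bit is 1):
  pos 0: 111010 XOR 110101 = 001111
  pos 2: 111111 XOR 110101 = 001010
  pos 4: 101011 XOR 110101 = 011110
  pos 5: 111100 XOR 110101 = 001001
  pos 7: 100100 XOR 110101 = 010001
  pos 8: 100011 XOR 110101 = 010110
  pos 9: 101100 XOR 110101 = 011001
  pos 10: 110010 XOR 110101 = 000111
  pos 13: 111000 XOR 110101 = 001101
Remainder (last 5 bits) = 01101. This is the CRC / FCS.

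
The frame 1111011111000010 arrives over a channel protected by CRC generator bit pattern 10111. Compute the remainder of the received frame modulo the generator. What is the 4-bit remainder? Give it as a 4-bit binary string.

0000

Modulo-2 division of 1111011111000010 by 10111:
  pos 0: 11110 XOR 10111 = 01001
  pos 1: 10011 XOR 10111 = 00100
  pos 3: 10011 XOR 10111 = 00100
  pos 5: 10011 XOR 10111 = 00100
  pos 7: 10000 XOR 10111 = 00111
  pos 9: 11100 XOR 10111 = 01011
  pos 10: 10111 XOR 10111 = 00000
Remainder = 0000 (zero — the frame passes the CRC check).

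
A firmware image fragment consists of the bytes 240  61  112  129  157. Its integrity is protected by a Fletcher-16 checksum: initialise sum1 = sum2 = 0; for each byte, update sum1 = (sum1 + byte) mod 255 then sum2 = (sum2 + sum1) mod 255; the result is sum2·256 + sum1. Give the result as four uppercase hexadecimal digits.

9BBD

Running sums (mod 255):
  after byte 0 (240): sum1=240, sum2=240
  after byte 1 (61): sum1=46, sum2=31
  after byte 2 (112): sum1=158, sum2=189
  after byte 3 (129): sum1=32, sum2=221
  after byte 4 (157): sum1=189, sum2=155
Checksum = sum2·256 + sum1 = 155·256 + 189 = 39869 = 0x9BBD.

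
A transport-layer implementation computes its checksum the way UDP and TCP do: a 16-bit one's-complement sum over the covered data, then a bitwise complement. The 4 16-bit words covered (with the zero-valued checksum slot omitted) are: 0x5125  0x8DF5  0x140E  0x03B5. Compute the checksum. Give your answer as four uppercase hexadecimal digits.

0922

One's-complement addition (fold any carry out of bit 15 back into bit 0):
  0x5125 + 0x8DF5 = 0x0DF1A
  0xDF1A + 0x140E = 0x0F328
  0xF328 + 0x03B5 = 0x0F6DD
One's-complement sum = 0xF6DD.
Checksum = ~0xF6DD & 0xFFFF = 0x0922.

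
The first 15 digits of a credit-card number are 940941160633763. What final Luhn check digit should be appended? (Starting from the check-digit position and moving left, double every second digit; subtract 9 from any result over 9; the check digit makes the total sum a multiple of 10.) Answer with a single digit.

Partial digits right→left: 3 6 7 3 3 6 0 6 1 1 4 9 0 4 9
Double every second digit counting from the check-digit position (so the 1st, 3rd, 5th, ... of the partial from the right).
  doubled (with −9 where >9): 6 5 6 0 2 8 0 9 → sum 36
  kept as-is: 6 3 6 6 1 9 4 → sum 35
Total = 36 + 35 = 71.
Check digit = (10 − (71 mod 10)) mod 10 = 9.

9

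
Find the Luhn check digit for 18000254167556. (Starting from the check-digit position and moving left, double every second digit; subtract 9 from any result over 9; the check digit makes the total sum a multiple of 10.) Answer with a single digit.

Partial digits right→left: 6 5 5 7 6 1 4 5 2 0 0 0 8 1
Double every second digit counting from the check-digit position (so the 1st, 3rd, 5th, ... of the partial from the right).
  doubled (with −9 where >9): 3 1 3 8 4 0 7 → sum 26
  kept as-is: 5 7 1 5 0 0 1 → sum 19
Total = 26 + 19 = 45.
Check digit = (10 − (45 mod 10)) mod 10 = 5.

5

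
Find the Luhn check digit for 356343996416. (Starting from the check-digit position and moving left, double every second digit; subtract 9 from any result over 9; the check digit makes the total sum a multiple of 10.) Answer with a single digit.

8

Partial digits right→left: 6 1 4 6 9 9 3 4 3 6 5 3
Double every second digit counting from the check-digit position (so the 1st, 3rd, 5th, ... of the partial from the right).
  doubled (with −9 where >9): 3 8 9 6 6 1 → sum 33
  kept as-is: 1 6 9 4 6 3 → sum 29
Total = 33 + 29 = 62.
Check digit = (10 − (62 mod 10)) mod 10 = 8.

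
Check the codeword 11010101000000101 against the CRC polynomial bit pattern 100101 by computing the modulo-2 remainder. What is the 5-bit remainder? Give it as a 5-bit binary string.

Modulo-2 division of 11010101000000101 by 100101:
  pos 0: 110101 XOR 100101 = 010000
  pos 1: 100000 XOR 100101 = 000101
  pos 4: 101100 XOR 100101 = 001001
  pos 6: 100100 XOR 100101 = 000001
  pos 11: 100101 XOR 100101 = 000000
Remainder = 00000 (zero — the frame passes the CRC check).

00000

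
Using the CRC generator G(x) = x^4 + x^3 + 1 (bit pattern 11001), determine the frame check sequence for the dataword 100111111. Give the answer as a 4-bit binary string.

0010

Append 4 zeros: 1001111110000. Divide by 11001 (XOR where the leading bit is 1):
  pos 0: 10011 XOR 11001 = 01010
  pos 1: 10101 XOR 11001 = 01100
  pos 2: 11001 XOR 11001 = 00000
  pos 7: 11000 XOR 11001 = 00001
Remainder (last 4 bits) = 0010. This is the CRC / FCS.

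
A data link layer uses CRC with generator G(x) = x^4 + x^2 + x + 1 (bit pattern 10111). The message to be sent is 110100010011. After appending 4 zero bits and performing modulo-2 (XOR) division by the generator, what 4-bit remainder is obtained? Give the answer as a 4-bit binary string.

0110

Append 4 zeros: 1101000100110000. Divide by 10111 (XOR where the leading bit is 1):
  pos 0: 11010 XOR 10111 = 01101
  pos 1: 11010 XOR 10111 = 01101
  pos 2: 11010 XOR 10111 = 01101
  pos 3: 11011 XOR 10111 = 01100
  pos 4: 11000 XOR 10111 = 01111
  pos 5: 11110 XOR 10111 = 01001
  pos 6: 10011 XOR 10111 = 00100
  pos 8: 10010 XOR 10111 = 00101
  pos 10: 10100 XOR 10111 = 00011
Remainder (last 4 bits) = 0110. This is the CRC / FCS.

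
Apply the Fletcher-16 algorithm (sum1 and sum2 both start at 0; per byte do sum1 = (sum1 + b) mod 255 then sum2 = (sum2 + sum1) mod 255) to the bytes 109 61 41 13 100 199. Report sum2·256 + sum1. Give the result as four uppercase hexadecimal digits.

Running sums (mod 255):
  after byte 0 (109): sum1=109, sum2=109
  after byte 1 (61): sum1=170, sum2=24
  after byte 2 (41): sum1=211, sum2=235
  after byte 3 (13): sum1=224, sum2=204
  after byte 4 (100): sum1=69, sum2=18
  after byte 5 (199): sum1=13, sum2=31
Checksum = sum2·256 + sum1 = 31·256 + 13 = 7949 = 0x1F0D.

1F0D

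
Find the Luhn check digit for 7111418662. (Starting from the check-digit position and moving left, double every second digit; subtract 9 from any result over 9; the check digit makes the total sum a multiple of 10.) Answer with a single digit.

Partial digits right→left: 2 6 6 8 1 4 1 1 1 7
Double every second digit counting from the check-digit position (so the 1st, 3rd, 5th, ... of the partial from the right).
  doubled (with −9 where >9): 4 3 2 2 2 → sum 13
  kept as-is: 6 8 4 1 7 → sum 26
Total = 13 + 26 = 39.
Check digit = (10 − (39 mod 10)) mod 10 = 1.

1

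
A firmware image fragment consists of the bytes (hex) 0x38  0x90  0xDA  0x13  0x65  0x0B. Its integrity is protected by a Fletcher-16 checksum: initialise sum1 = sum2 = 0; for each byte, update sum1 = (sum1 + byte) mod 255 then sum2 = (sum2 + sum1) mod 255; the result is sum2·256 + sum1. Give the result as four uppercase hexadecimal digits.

Running sums (mod 255):
  after byte 0 (0x38): sum1=56, sum2=56
  after byte 1 (0x90): sum1=200, sum2=1
  after byte 2 (0xDA): sum1=163, sum2=164
  after byte 3 (0x13): sum1=182, sum2=91
  after byte 4 (0x65): sum1=28, sum2=119
  after byte 5 (0x0B): sum1=39, sum2=158
Checksum = sum2·256 + sum1 = 158·256 + 39 = 40487 = 0x9E27.

9E27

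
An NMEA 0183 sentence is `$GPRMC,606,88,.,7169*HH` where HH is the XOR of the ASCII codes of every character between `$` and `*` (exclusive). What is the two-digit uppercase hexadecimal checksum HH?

XOR the ASCII codes of the payload characters:
  'G' = 0x47 → acc = 0x47
  'P' = 0x50 → acc = 0x17
  'R' = 0x52 → acc = 0x45
  'M' = 0x4D → acc = 0x08
  'C' = 0x43 → acc = 0x4B
  ',' = 0x2C → acc = 0x67
  '6' = 0x36 → acc = 0x51
  '0' = 0x30 → acc = 0x61
  '6' = 0x36 → acc = 0x57
  ',' = 0x2C → acc = 0x7B
  '8' = 0x38 → acc = 0x43
  '8' = 0x38 → acc = 0x7B
  ',' = 0x2C → acc = 0x57
  '.' = 0x2E → acc = 0x79
  ',' = 0x2C → acc = 0x55
  '7' = 0x37 → acc = 0x62
  '1' = 0x31 → acc = 0x53
  '6' = 0x36 → acc = 0x65
  '9' = 0x39 → acc = 0x5C
Checksum = 0x5C.

5C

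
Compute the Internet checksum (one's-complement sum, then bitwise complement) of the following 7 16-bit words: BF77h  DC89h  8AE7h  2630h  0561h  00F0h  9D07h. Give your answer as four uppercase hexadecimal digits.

0F8E

One's-complement addition (fold any carry out of bit 15 back into bit 0):
  0xBF77 + 0xDC89 = 0x19C00 → wrap carry → 0x9C01
  0x9C01 + 0x8AE7 = 0x126E8 → wrap carry → 0x26E9
  0x26E9 + 0x2630 = 0x04D19
  0x4D19 + 0x0561 = 0x0527A
  0x527A + 0x00F0 = 0x0536A
  0x536A + 0x9D07 = 0x0F071
One's-complement sum = 0xF071.
Checksum = ~0xF071 & 0xFFFF = 0x0F8E.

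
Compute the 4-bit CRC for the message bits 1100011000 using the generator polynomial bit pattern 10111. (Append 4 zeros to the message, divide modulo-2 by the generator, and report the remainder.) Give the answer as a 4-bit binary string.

0110

Append 4 zeros: 11000110000000. Divide by 10111 (XOR where the leading bit is 1):
  pos 0: 11000 XOR 10111 = 01111
  pos 1: 11111 XOR 10111 = 01000
  pos 2: 10001 XOR 10111 = 00110
  pos 4: 11000 XOR 10111 = 01111
  pos 5: 11110 XOR 10111 = 01001
  pos 6: 10010 XOR 10111 = 00101
  pos 8: 10100 XOR 10111 = 00011
Remainder (last 4 bits) = 0110. This is the CRC / FCS.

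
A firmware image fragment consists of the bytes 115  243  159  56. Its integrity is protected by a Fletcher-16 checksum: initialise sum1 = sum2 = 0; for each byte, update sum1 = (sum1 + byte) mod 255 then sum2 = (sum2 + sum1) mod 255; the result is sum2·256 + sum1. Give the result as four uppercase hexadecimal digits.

Running sums (mod 255):
  after byte 0 (115): sum1=115, sum2=115
  after byte 1 (243): sum1=103, sum2=218
  after byte 2 (159): sum1=7, sum2=225
  after byte 3 (56): sum1=63, sum2=33
Checksum = sum2·256 + sum1 = 33·256 + 63 = 8511 = 0x213F.

213F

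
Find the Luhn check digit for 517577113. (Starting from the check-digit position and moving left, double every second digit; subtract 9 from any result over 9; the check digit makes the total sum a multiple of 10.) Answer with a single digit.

7

Partial digits right→left: 3 1 1 7 7 5 7 1 5
Double every second digit counting from the check-digit position (so the 1st, 3rd, 5th, ... of the partial from the right).
  doubled (with −9 where >9): 6 2 5 5 1 → sum 19
  kept as-is: 1 7 5 1 → sum 14
Total = 19 + 14 = 33.
Check digit = (10 − (33 mod 10)) mod 10 = 7.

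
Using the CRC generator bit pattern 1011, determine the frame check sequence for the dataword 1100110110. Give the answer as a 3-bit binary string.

011

Append 3 zeros: 1100110110000. Divide by 1011 (XOR where the leading bit is 1):
  pos 0: 1100 XOR 1011 = 0111
  pos 1: 1111 XOR 1011 = 0100
  pos 2: 1001 XOR 1011 = 0010
  pos 4: 1001 XOR 1011 = 0010
  pos 6: 1010 XOR 1011 = 0001
  pos 9: 1000 XOR 1011 = 0011
Remainder (last 3 bits) = 011. This is the CRC / FCS.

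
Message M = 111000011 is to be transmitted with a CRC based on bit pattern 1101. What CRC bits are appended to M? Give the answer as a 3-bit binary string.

100

Append 3 zeros: 111000011000. Divide by 1101 (XOR where the leading bit is 1):
  pos 0: 1110 XOR 1101 = 0011
  pos 2: 1100 XOR 1101 = 0001
  pos 5: 1011 XOR 1101 = 0110
  pos 6: 1100 XOR 1101 = 0001
Remainder (last 3 bits) = 100. This is the CRC / FCS.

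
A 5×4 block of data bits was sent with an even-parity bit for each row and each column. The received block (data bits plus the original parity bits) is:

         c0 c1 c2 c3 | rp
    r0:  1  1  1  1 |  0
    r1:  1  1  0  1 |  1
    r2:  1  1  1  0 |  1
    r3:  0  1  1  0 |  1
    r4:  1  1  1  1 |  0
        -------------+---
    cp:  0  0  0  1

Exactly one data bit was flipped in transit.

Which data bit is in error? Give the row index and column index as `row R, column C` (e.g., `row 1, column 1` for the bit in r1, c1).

Recompute each row's even parity and compare to rp:
  r0: data parity 0, sent rp 0 → ok
  r1: data parity 1, sent rp 1 → ok
  r2: data parity 1, sent rp 1 → ok
  r3: data parity 0, sent rp 1 → mismatch
  r4: data parity 0, sent rp 0 → ok
Recompute each column's even parity and compare to cp:
  c0: data parity 0, sent cp 0 → ok
  c1: data parity 1, sent cp 0 → mismatch
  c2: data parity 0, sent cp 0 → ok
  c3: data parity 1, sent cp 1 → ok
Exactly one row (r3) and one column (c1) fail → the flipped bit is at their intersection.

row 3, column 1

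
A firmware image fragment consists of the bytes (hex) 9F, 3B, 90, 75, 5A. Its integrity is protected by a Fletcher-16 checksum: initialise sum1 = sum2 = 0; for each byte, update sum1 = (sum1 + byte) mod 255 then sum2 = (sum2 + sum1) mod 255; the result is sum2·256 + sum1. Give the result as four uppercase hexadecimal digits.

023B

Running sums (mod 255):
  after byte 0 (9F): sum1=159, sum2=159
  after byte 1 (3B): sum1=218, sum2=122
  after byte 2 (90): sum1=107, sum2=229
  after byte 3 (75): sum1=224, sum2=198
  after byte 4 (5A): sum1=59, sum2=2
Checksum = sum2·256 + sum1 = 2·256 + 59 = 571 = 0x023B.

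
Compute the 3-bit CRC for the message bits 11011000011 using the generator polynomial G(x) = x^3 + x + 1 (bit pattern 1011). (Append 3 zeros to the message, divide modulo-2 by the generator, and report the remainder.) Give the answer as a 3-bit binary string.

Append 3 zeros: 11011000011000. Divide by 1011 (XOR where the leading bit is 1):
  pos 0: 1101 XOR 1011 = 0110
  pos 1: 1101 XOR 1011 = 0110
  pos 2: 1100 XOR 1011 = 0111
  pos 3: 1110 XOR 1011 = 0101
  pos 4: 1010 XOR 1011 = 0001
  pos 7: 1011 XOR 1011 = 0000
Remainder (last 3 bits) = 000. This is the CRC / FCS.

000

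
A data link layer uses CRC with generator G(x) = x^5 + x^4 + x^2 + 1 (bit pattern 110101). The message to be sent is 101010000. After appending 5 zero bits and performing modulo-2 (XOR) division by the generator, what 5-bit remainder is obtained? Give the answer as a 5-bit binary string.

Append 5 zeros: 10101000000000. Divide by 110101 (XOR where the leading bit is 1):
  pos 0: 101010 XOR 110101 = 011111
  pos 1: 111110 XOR 110101 = 001011
  pos 3: 101100 XOR 110101 = 011001
  pos 4: 110010 XOR 110101 = 000111
  pos 7: 111000 XOR 110101 = 001101
Remainder (last 5 bits) = 11010. This is the CRC / FCS.

11010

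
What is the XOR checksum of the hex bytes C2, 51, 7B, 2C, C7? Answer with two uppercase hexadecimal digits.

XOR the bytes together:
  start with 0xC2
  0xC2 ⊕ 0x51 = 0x93
  0x93 ⊕ 0x7B = 0xE8
  0xE8 ⊕ 0x2C = 0xC4
  0xC4 ⊕ 0xC7 = 0x03

03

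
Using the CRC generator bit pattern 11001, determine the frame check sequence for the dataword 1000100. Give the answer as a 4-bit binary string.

0101

Append 4 zeros: 10001000000. Divide by 11001 (XOR where the leading bit is 1):
  pos 0: 10001 XOR 11001 = 01000
  pos 1: 10000 XOR 11001 = 01001
  pos 2: 10010 XOR 11001 = 01011
  pos 3: 10110 XOR 11001 = 01111
  pos 4: 11110 XOR 11001 = 00111
  pos 6: 11100 XOR 11001 = 00101
Remainder (last 4 bits) = 0101. This is the CRC / FCS.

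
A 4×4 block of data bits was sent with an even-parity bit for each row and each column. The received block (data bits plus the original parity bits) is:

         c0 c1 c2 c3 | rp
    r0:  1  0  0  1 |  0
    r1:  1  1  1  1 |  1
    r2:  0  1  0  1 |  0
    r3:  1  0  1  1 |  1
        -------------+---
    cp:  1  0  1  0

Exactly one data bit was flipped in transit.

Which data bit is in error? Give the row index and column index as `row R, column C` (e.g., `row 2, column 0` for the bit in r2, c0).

row 1, column 2

Recompute each row's even parity and compare to rp:
  r0: data parity 0, sent rp 0 → ok
  r1: data parity 0, sent rp 1 → mismatch
  r2: data parity 0, sent rp 0 → ok
  r3: data parity 1, sent rp 1 → ok
Recompute each column's even parity and compare to cp:
  c0: data parity 1, sent cp 1 → ok
  c1: data parity 0, sent cp 0 → ok
  c2: data parity 0, sent cp 1 → mismatch
  c3: data parity 0, sent cp 0 → ok
Exactly one row (r1) and one column (c2) fail → the flipped bit is at their intersection.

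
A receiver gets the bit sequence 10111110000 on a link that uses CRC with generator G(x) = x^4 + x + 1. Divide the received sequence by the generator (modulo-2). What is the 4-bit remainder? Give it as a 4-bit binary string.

0000

Modulo-2 division of 10111110000 by 10011:
  pos 0: 10111 XOR 10011 = 00100
  pos 2: 10011 XOR 10011 = 00000
Remainder = 0000 (zero — the frame passes the CRC check).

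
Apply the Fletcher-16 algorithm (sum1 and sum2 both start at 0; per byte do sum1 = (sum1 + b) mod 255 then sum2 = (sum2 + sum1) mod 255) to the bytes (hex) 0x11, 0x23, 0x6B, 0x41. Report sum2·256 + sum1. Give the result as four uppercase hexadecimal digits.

Running sums (mod 255):
  after byte 0 (0x11): sum1=17, sum2=17
  after byte 1 (0x23): sum1=52, sum2=69
  after byte 2 (0x6B): sum1=159, sum2=228
  after byte 3 (0x41): sum1=224, sum2=197
Checksum = sum2·256 + sum1 = 197·256 + 224 = 50656 = 0xC5E0.

C5E0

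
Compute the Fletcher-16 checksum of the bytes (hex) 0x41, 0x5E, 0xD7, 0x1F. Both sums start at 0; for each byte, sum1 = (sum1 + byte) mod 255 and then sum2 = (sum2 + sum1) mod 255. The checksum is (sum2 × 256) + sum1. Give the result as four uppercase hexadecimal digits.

EE96

Running sums (mod 255):
  after byte 0 (0x41): sum1=65, sum2=65
  after byte 1 (0x5E): sum1=159, sum2=224
  after byte 2 (0xD7): sum1=119, sum2=88
  after byte 3 (0x1F): sum1=150, sum2=238
Checksum = sum2·256 + sum1 = 238·256 + 150 = 61078 = 0xEE96.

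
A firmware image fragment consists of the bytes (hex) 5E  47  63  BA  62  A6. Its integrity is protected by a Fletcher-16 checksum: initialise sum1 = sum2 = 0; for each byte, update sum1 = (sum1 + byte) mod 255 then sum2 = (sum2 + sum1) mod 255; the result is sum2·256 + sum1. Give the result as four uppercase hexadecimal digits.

Running sums (mod 255):
  after byte 0 (5E): sum1=94, sum2=94
  after byte 1 (47): sum1=165, sum2=4
  after byte 2 (63): sum1=9, sum2=13
  after byte 3 (BA): sum1=195, sum2=208
  after byte 4 (62): sum1=38, sum2=246
  after byte 5 (A6): sum1=204, sum2=195
Checksum = sum2·256 + sum1 = 195·256 + 204 = 50124 = 0xC3CC.

C3CC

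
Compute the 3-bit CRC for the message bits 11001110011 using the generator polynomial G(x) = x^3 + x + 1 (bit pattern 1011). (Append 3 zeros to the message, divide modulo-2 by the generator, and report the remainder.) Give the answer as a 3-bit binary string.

Append 3 zeros: 11001110011000. Divide by 1011 (XOR where the leading bit is 1):
  pos 0: 1100 XOR 1011 = 0111
  pos 1: 1111 XOR 1011 = 0100
  pos 2: 1001 XOR 1011 = 0010
  pos 4: 1010 XOR 1011 = 0001
  pos 7: 1011 XOR 1011 = 0000
Remainder (last 3 bits) = 000. This is the CRC / FCS.

000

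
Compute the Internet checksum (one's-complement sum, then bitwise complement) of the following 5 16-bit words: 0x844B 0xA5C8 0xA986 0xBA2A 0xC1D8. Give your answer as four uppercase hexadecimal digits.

One's-complement addition (fold any carry out of bit 15 back into bit 0):
  0x844B + 0xA5C8 = 0x12A13 → wrap carry → 0x2A14
  0x2A14 + 0xA986 = 0x0D39A
  0xD39A + 0xBA2A = 0x18DC4 → wrap carry → 0x8DC5
  0x8DC5 + 0xC1D8 = 0x14F9D → wrap carry → 0x4F9E
One's-complement sum = 0x4F9E.
Checksum = ~0x4F9E & 0xFFFF = 0xB061.

B061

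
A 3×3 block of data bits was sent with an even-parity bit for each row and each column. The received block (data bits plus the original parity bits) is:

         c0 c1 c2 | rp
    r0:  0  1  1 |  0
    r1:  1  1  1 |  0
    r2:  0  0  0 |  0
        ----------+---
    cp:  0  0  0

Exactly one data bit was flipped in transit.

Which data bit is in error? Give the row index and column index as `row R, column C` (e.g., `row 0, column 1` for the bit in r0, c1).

row 1, column 0

Recompute each row's even parity and compare to rp:
  r0: data parity 0, sent rp 0 → ok
  r1: data parity 1, sent rp 0 → mismatch
  r2: data parity 0, sent rp 0 → ok
Recompute each column's even parity and compare to cp:
  c0: data parity 1, sent cp 0 → mismatch
  c1: data parity 0, sent cp 0 → ok
  c2: data parity 0, sent cp 0 → ok
Exactly one row (r1) and one column (c0) fail → the flipped bit is at their intersection.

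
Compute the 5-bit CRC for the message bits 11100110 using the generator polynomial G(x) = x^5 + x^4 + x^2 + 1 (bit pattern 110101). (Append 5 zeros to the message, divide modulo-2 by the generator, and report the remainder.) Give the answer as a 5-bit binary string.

00001

Append 5 zeros: 1110011000000. Divide by 110101 (XOR where the leading bit is 1):
  pos 0: 111001 XOR 110101 = 001100
  pos 2: 110010 XOR 110101 = 000111
  pos 5: 111000 XOR 110101 = 001101
  pos 7: 110100 XOR 110101 = 000001
Remainder (last 5 bits) = 00001. This is the CRC / FCS.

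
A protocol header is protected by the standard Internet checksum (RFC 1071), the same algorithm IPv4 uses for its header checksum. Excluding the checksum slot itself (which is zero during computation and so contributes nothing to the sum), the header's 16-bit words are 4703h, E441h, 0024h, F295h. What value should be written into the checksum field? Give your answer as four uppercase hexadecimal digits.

One's-complement addition (fold any carry out of bit 15 back into bit 0):
  0x4703 + 0xE441 = 0x12B44 → wrap carry → 0x2B45
  0x2B45 + 0x0024 = 0x02B69
  0x2B69 + 0xF295 = 0x11DFE → wrap carry → 0x1DFF
One's-complement sum = 0x1DFF.
Checksum = ~0x1DFF & 0xFFFF = 0xE200.

E200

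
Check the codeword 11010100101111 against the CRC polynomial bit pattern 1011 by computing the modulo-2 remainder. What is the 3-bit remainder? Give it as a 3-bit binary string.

000

Modulo-2 division of 11010100101111 by 1011:
  pos 0: 1101 XOR 1011 = 0110
  pos 1: 1100 XOR 1011 = 0111
  pos 2: 1111 XOR 1011 = 0100
  pos 3: 1000 XOR 1011 = 0011
  pos 5: 1101 XOR 1011 = 0110
  pos 6: 1100 XOR 1011 = 0111
  pos 7: 1111 XOR 1011 = 0100
  pos 8: 1001 XOR 1011 = 0010
  pos 10: 1011 XOR 1011 = 0000
Remainder = 000 (zero — the frame passes the CRC check).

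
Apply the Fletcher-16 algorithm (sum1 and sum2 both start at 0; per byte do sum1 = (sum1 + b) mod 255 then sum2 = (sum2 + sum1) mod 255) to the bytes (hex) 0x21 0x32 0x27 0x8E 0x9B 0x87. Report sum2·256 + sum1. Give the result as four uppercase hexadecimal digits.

Running sums (mod 255):
  after byte 0 (0x21): sum1=33, sum2=33
  after byte 1 (0x32): sum1=83, sum2=116
  after byte 2 (0x27): sum1=122, sum2=238
  after byte 3 (0x8E): sum1=9, sum2=247
  after byte 4 (0x9B): sum1=164, sum2=156
  after byte 5 (0x87): sum1=44, sum2=200
Checksum = sum2·256 + sum1 = 200·256 + 44 = 51244 = 0xC82C.

C82C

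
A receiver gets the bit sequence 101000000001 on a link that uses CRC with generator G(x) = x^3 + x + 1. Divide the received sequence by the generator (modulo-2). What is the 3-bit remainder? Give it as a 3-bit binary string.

011

Modulo-2 division of 101000000001 by 1011:
  pos 0: 1010 XOR 1011 = 0001
  pos 3: 1000 XOR 1011 = 0011
  pos 5: 1100 XOR 1011 = 0111
  pos 6: 1110 XOR 1011 = 0101
  pos 7: 1010 XOR 1011 = 0001
Remainder = 011 (nonzero — an error is detected).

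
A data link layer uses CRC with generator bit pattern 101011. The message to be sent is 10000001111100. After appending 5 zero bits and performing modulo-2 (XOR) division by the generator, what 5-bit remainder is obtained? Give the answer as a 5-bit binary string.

Append 5 zeros: 1000000111110000000. Divide by 101011 (XOR where the leading bit is 1):
  pos 0: 100000 XOR 101011 = 001011
  pos 2: 101101 XOR 101011 = 000110
  pos 5: 110111 XOR 101011 = 011100
  pos 6: 111001 XOR 101011 = 010010
  pos 7: 100100 XOR 101011 = 001111
  pos 9: 111100 XOR 101011 = 010111
  pos 10: 101110 XOR 101011 = 000101
  pos 13: 101000 XOR 101011 = 000011
Remainder (last 5 bits) = 00011. This is the CRC / FCS.

00011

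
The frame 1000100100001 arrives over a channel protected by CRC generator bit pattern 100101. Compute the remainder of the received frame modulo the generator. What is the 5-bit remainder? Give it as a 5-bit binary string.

00111

Modulo-2 division of 1000100100001 by 100101:
  pos 0: 100010 XOR 100101 = 000111
  pos 3: 111010 XOR 100101 = 011111
  pos 4: 111110 XOR 100101 = 011011
  pos 5: 110110 XOR 100101 = 010011
  pos 6: 100110 XOR 100101 = 000011
Remainder = 00111 (nonzero — an error is detected).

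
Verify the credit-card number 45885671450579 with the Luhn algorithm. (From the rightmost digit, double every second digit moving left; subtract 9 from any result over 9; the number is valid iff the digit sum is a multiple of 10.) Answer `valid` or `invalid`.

From the right, keep odd positions and double even positions (subtract 9 from any doubled value over 9):
  doubled (positions 2,4,...): 5 0 8 5 1 7 8 → sum 34
  kept (positions 1,3,...): 9 5 5 1 6 8 5 → sum 39
Total = 73.
73 mod 10 = 3, so the number is invalid.

invalid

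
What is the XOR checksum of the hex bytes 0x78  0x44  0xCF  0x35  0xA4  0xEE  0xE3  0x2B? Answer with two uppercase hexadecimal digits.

XOR the bytes together:
  start with 0x78
  0x78 ⊕ 0x44 = 0x3C
  0x3C ⊕ 0xCF = 0xF3
  0xF3 ⊕ 0x35 = 0xC6
  0xC6 ⊕ 0xA4 = 0x62
  0x62 ⊕ 0xEE = 0x8C
  0x8C ⊕ 0xE3 = 0x6F
  0x6F ⊕ 0x2B = 0x44

44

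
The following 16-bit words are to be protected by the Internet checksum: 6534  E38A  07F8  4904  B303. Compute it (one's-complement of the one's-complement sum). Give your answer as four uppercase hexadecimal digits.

One's-complement addition (fold any carry out of bit 15 back into bit 0):
  0x6534 + 0xE38A = 0x148BE → wrap carry → 0x48BF
  0x48BF + 0x07F8 = 0x050B7
  0x50B7 + 0x4904 = 0x099BB
  0x99BB + 0xB303 = 0x14CBE → wrap carry → 0x4CBF
One's-complement sum = 0x4CBF.
Checksum = ~0x4CBF & 0xFFFF = 0xB340.

B340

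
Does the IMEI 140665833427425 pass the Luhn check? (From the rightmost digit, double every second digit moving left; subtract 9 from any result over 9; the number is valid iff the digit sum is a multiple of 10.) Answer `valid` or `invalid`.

invalid

From the right, keep odd positions and double even positions (subtract 9 from any doubled value over 9):
  doubled (positions 2,4,...): 4 5 8 6 1 3 8 → sum 35
  kept (positions 1,3,...): 5 4 2 3 8 6 0 1 → sum 29
Total = 64.
64 mod 10 = 4, so the number is invalid.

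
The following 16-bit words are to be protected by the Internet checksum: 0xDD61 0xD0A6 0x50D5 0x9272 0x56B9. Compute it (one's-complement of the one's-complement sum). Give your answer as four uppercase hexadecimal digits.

One's-complement addition (fold any carry out of bit 15 back into bit 0):
  0xDD61 + 0xD0A6 = 0x1AE07 → wrap carry → 0xAE08
  0xAE08 + 0x50D5 = 0x0FEDD
  0xFEDD + 0x9272 = 0x1914F → wrap carry → 0x9150
  0x9150 + 0x56B9 = 0x0E809
One's-complement sum = 0xE809.
Checksum = ~0xE809 & 0xFFFF = 0x17F6.

17F6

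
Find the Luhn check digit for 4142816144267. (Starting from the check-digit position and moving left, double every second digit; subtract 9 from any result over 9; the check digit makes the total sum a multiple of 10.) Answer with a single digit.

Partial digits right→left: 7 6 2 4 4 1 6 1 8 2 4 1 4
Double every second digit counting from the check-digit position (so the 1st, 3rd, 5th, ... of the partial from the right).
  doubled (with −9 where >9): 5 4 8 3 7 8 8 → sum 43
  kept as-is: 6 4 1 1 2 1 → sum 15
Total = 43 + 15 = 58.
Check digit = (10 − (58 mod 10)) mod 10 = 2.

2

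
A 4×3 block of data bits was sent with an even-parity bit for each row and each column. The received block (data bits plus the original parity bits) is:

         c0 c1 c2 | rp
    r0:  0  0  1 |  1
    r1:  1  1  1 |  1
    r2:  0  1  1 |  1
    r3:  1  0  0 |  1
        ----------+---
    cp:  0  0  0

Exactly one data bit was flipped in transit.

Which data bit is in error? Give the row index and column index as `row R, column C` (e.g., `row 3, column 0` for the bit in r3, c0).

row 2, column 2

Recompute each row's even parity and compare to rp:
  r0: data parity 1, sent rp 1 → ok
  r1: data parity 1, sent rp 1 → ok
  r2: data parity 0, sent rp 1 → mismatch
  r3: data parity 1, sent rp 1 → ok
Recompute each column's even parity and compare to cp:
  c0: data parity 0, sent cp 0 → ok
  c1: data parity 0, sent cp 0 → ok
  c2: data parity 1, sent cp 0 → mismatch
Exactly one row (r2) and one column (c2) fail → the flipped bit is at their intersection.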